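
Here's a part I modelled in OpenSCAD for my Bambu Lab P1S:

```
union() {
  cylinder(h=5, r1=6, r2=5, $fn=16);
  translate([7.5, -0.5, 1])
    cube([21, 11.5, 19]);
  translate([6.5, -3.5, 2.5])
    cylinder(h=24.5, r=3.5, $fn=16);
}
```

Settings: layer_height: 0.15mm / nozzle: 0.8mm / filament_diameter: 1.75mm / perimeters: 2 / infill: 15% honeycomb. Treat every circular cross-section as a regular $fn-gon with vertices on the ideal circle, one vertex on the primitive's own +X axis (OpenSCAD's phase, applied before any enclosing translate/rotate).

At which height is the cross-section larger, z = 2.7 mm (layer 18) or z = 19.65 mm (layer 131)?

Layer 18 (z = 2.7): the cone contributes a regular 16-gon of circumradius 5.460 (interpolated between r1=6 and r2=5 at t=0.540) (area = (16/2)·5.460²·sin(360°/16) = 91.27 mm²); the 21×11.5 cube at (7.5, -0.5) contributes its full rectangle (area 241.50 mm²); the cylinder at (6.5, -3.5): section is a regular 16-gon, circumradius r=3.5 (area = (16/2)·3.500²·sin(360°/16) = 37.50 mm²); Taking the union: the regions partially overlap — summed areas 370.27 mm² minus the doubly-counted overlap 4.82 mm² gives 365.45 mm² — area = 365.45 mm². So its area = 365.45 mm². Layer 131 (z = 19.65): the cone does not reach this height (z outside [0, 5]); the cube at (7.5, -0.5) is present — its section is the full 21×11.5 rectangle (area 241.50 mm²); the cylinder at (6.5, -3.5): section is a regular 16-gon, circumradius r=3.5 (area = (16/2)·3.500²·sin(360°/16) = 37.50 mm²); Combining (union): the regions partially overlap — summed areas 279.00 mm² minus the doubly-counted overlap 0.13 mm² gives 278.87 mm² — area = 278.87 mm². So its area = 278.87 mm². Layer 18 is larger (365.45 vs 278.87 mm²).

layer 18 (z = 2.7 mm)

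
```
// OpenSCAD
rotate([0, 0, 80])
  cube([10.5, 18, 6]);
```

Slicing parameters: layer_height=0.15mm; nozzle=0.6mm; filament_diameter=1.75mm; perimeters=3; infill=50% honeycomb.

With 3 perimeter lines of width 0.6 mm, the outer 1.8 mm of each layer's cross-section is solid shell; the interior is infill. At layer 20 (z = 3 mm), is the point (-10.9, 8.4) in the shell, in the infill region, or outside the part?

infill

At z = 3 mm: the cube (footprint 10.5×18) is included at this height; (whole slice rotated 80° about Z — lengths, areas and connectivity unchanged). Overall, the cross-section is a single solid region. Undo the 80° rotation: the query point maps to (6.380, 12.193) in the un-rotated model frame. The nearest boundary edge runs (10.50, 0.00)→(10.50, 18.00); distance from the point to it = 4.12 mm. The point is inside the cross-section and 4.12 mm from the nearest boundary — more than the 1.8 mm shell width (3 × 0.6), so it's in the infill interior.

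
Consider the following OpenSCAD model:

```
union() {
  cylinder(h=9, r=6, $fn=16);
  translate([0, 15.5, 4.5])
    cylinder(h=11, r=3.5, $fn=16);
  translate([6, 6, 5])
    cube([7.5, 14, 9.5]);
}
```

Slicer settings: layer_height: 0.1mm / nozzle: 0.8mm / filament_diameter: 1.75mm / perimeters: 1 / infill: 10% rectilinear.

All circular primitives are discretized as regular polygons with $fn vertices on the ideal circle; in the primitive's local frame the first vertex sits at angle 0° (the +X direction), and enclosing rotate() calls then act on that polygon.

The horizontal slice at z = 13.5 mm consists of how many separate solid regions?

2

At z = 13.5 mm: the cylinder does not reach this height (z outside [0, 9]); the cylinder at (0, 15.5): section is a regular 16-gon, circumradius r=3.5; the cube at (6, 6) (footprint 7.5×14) is included at this height; Taking the union: the 2 present regions are separate (no shared area or edge), so areas and boundary lengths simply add and each stays a separate island — 2 connected regions. The result has 2 disconnected regions.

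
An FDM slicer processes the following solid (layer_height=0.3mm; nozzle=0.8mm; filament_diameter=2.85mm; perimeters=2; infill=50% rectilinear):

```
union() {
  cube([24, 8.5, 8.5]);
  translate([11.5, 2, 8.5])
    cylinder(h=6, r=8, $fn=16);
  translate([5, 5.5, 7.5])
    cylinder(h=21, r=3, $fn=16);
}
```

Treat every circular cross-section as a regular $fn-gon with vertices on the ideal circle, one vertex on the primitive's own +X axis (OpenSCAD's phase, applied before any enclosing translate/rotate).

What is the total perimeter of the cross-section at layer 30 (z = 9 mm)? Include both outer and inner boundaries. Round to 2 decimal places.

53.35 mm

At z = 9 mm: the cube does not reach this height (z outside [0, 8.5]); the r=8 cylinder at (11.5, 2) contributes a regular 16-gon of circumradius 8 (perimeter = 2·16·8.000·sin(180°/16) = 49.94 mm); the r=3 cylinder at (5, 5.5) contributes a regular 16-gon of circumradius 3 (perimeter = 2·16·3.000·sin(180°/16) = 18.73 mm); Combining (union): the regions partially overlap (shared area 15.71 mm²), so the edge portions inside another operand are dropped and the merged outline is re-measured after clipping — boundary = 53.35 mm. Overall, the cross-section is a single solid region. Total boundary length (outer) = 53.35 mm.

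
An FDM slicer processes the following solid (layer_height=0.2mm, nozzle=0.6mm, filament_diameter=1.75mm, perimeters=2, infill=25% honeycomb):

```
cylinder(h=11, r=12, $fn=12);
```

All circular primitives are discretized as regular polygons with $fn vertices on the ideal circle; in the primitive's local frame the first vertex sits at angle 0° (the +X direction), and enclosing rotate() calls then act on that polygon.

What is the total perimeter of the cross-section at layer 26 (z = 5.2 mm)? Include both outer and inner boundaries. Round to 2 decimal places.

At z = 5.2 mm: the cylinder: section is a regular 12-gon, circumradius r=12 (perimeter = 2·12·12.000·sin(180°/12) = 74.54 mm). Overall, the cross-section is a single solid region. Total boundary length (outer) = 74.54 mm.

74.54 mm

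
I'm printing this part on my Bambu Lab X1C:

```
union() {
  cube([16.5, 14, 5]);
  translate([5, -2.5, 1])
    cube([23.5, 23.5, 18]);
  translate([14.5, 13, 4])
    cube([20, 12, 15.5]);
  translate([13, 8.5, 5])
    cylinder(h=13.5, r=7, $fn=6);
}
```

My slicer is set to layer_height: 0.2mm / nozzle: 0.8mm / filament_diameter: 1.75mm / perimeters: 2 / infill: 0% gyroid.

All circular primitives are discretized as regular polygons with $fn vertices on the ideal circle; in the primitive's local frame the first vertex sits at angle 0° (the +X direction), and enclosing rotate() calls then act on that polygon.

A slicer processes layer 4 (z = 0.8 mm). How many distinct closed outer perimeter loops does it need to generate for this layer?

At z = 0.8 mm: the cube is present — its section is the full 16.5×14 rectangle; the cube at (5, -2.5) is absent (z outside [1, 19]); the cube at (14.5, 13) is not intersected at this z (z outside [4, 19.5]); the cylinder at (13, 8.5) is not intersected at this z (z outside [5, 18.5]); Taking the union: only the 16.5×14 cube is present, so the union is just that shape — 1 connected region. The result has 1 disconnected region.

1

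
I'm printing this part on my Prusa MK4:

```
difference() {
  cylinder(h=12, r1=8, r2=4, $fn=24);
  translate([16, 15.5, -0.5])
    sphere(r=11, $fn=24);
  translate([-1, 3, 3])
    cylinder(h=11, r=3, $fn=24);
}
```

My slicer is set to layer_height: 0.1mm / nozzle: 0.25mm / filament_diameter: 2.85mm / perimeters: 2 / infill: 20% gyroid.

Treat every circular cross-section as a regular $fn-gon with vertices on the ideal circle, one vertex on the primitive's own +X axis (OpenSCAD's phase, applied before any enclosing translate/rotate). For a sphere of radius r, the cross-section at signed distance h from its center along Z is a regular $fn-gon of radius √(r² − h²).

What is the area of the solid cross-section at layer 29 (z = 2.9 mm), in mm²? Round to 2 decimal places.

153.64 mm²

At z = 2.9 mm: the cone: at t=0.242 of its height the radius interpolates to r₁+(r₂−r₁)t = 7.033, giving a regular 24-gon of that circumradius (area = (24/2)·7.033²·sin(360°/24) = 153.64 mm²); the r=11 sphere at (16, 15.5) contributes a regular 24-gon of circumradius √(11²−3.4²) = 10.461 (area = (24/2)·10.461²·sin(360°/24) = 339.90 mm²); the cylinder at (-1, 3) is not intersected at this z (z outside [3, 14]); Taking the first minus the rest: starting from the cone (153.64 mm²), the r=11 sphere at (16, 15.5) misses the remaining region (no effect) — area = 153.64 mm². Overall, the cross-section is a single solid region. Net area = 153.64 mm².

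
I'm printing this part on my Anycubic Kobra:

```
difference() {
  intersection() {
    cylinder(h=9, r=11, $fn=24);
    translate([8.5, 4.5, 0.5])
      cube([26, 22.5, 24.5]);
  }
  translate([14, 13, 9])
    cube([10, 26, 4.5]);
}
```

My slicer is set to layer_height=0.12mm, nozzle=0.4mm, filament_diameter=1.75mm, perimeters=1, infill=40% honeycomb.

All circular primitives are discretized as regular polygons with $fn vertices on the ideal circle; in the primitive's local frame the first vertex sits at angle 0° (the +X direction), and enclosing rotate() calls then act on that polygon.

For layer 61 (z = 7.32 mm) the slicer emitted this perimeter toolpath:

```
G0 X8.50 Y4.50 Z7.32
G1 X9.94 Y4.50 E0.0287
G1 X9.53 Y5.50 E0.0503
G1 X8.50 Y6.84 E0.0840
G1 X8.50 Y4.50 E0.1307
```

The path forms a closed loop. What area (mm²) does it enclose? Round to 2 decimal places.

1.93 mm²

Apply the shoelace formula to the sequence of (X, Y) vertices; enclosed area = 1.93 mm².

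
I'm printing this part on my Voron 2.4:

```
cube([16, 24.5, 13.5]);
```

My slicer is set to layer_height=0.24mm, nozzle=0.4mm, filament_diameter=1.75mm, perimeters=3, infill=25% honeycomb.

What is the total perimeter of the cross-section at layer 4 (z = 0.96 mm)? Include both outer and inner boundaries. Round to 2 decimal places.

At z = 0.96 mm: the cube (footprint 16×24.5) is included at this height (perimeter 81.00 mm). Overall, the cross-section is a single solid region. Total boundary length (outer) = 81.00 mm.

81.00 mm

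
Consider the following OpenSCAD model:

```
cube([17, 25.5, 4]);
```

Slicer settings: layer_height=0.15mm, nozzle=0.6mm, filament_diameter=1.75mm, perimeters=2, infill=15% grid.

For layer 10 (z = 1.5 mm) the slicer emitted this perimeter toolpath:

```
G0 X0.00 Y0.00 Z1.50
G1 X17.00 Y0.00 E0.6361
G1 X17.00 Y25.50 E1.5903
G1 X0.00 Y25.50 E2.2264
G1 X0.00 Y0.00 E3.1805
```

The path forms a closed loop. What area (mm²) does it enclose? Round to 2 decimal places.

433.50 mm²

Apply the shoelace formula to the sequence of (X, Y) vertices; enclosed area = 433.50 mm².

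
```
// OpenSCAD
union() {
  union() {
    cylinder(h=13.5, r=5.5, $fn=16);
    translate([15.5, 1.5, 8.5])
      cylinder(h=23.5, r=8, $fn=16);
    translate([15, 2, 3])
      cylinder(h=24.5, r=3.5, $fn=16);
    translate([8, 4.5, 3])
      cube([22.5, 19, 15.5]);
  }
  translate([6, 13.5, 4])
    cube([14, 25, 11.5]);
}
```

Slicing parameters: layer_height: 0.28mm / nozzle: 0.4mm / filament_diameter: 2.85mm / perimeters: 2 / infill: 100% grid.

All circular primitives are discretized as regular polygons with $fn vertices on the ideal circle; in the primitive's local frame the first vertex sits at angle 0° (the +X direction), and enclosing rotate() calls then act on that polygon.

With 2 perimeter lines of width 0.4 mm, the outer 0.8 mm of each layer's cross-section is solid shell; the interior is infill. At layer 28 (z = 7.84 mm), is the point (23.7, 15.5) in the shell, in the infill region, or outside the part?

infill

At z = 7.84 mm: the cylinder: section is a regular 16-gon, circumradius r=5.5; the cylinder at (15.5, 1.5) is absent (z outside [8.5, 32]); the r=3.5 cylinder at (15, 2) contributes a regular 16-gon of circumradius 3.5; the 22.5×19 cube at (8, 4.5) contributes its full rectangle; Merging all regions: the regions partially overlap (shared area 3.13 mm²), so overlapping operands fuse into one piece — 2 connected regions; the cube at (6, 13.5) (footprint 14×25) is included at this height; Merging all regions: the regions partially overlap (shared area 120.00 mm²), so overlapping operands fuse into one piece — 2 connected regions. Overall, the cross-section has 2 separate islands. The nearest boundary edge runs (30.50, 23.50)→(30.50, 4.50); distance from the point to it = 6.80 mm. (Shell/infill is judged within the island containing the point — the largest one.) The point is inside the cross-section and 6.80 mm from the nearest boundary — more than the 0.8 mm shell width (2 × 0.4), so it's in the infill interior.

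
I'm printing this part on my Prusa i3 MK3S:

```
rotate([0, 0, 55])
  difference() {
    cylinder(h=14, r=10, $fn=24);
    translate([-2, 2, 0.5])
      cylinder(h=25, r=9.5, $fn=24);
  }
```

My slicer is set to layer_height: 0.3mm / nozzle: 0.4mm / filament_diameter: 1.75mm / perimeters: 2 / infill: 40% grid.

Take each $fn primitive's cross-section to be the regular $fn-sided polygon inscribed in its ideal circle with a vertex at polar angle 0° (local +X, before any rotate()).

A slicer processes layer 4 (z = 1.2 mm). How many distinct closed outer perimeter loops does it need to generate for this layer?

1

At z = 1.2 mm: the r=10 cylinder gives a regular 24-gon of circumradius 10 (constant along its height); the cylinder at (-2, 2): section is a regular 24-gon, circumradius r=9.5; Subtracting the remaining from the first: starting from the r=10 cylinder, the r=9.5 cylinder at (-2, 2) partially overlaps it — only the 239.93 mm² overlap (of its 280.30 mm²) is removed, clipping the outline — 1 connected region; (whole slice rotated 55° about Z — lengths, areas and connectivity unchanged). The result has 1 disconnected region.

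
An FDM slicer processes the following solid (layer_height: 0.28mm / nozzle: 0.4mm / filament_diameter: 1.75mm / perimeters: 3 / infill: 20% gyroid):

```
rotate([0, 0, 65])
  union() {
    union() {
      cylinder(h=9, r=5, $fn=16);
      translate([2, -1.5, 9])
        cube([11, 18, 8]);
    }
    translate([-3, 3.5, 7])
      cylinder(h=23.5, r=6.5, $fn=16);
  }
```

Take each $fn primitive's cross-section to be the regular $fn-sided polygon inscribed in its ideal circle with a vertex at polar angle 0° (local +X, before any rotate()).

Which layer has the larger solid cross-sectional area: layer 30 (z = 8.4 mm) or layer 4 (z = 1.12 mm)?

Layer 30 (z = 8.4): the r=5 cylinder gives a regular 16-gon of circumradius 5 (constant along its height) (area = (16/2)·5.000²·sin(360°/16) = 76.54 mm²); the cube at (2, -1.5) is not intersected at this z (z outside [9, 17]); Taking the union: only the r=5 cylinder is present, so the union is just that shape — area = 76.54 mm²; the cylinder at (-3, 3.5): section is a regular 16-gon, circumradius r=6.5 (area = (16/2)·6.500²·sin(360°/16) = 129.35 mm²); Taking the union: the regions partially overlap — summed areas 205.88 mm² minus the doubly-counted overlap 49.15 mm² gives 156.74 mm² — area = 156.74 mm²; (whole slice rotated 65° about Z — lengths, areas and connectivity unchanged). So its area = 156.74 mm². Layer 4 (z = 1.12): the r=5 cylinder contributes a regular 16-gon of circumradius 5 (area = (16/2)·5.000²·sin(360°/16) = 76.54 mm²); the cube at (2, -1.5) does not reach this height (z outside [9, 17]); Combining (union): only the r=5 cylinder is present, so the union is just that shape — area = 76.54 mm²; the cylinder at (-3, 3.5) does not reach this height (z outside [7, 30.5]); Taking the union: only that combined region is present, so the union is just that shape — area = 76.54 mm²; (rotated 65° about Z; rotation is an isometry so areas/perimeters/island counts are preserved). So its area = 76.54 mm². Layer 30 is larger (156.74 vs 76.54 mm²).

layer 30 (z = 8.4 mm)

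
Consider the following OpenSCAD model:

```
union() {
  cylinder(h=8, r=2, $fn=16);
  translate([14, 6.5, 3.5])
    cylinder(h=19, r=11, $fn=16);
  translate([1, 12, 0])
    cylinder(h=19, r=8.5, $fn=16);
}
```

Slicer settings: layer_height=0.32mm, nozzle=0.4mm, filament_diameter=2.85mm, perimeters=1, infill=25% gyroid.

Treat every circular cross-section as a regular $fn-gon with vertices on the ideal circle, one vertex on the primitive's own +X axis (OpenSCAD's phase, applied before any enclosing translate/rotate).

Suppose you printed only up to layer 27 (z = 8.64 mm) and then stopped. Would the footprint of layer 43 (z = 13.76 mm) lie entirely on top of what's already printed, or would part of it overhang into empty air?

Compare the two slices. At z = 8.64: the cylinder is not intersected at this z (z outside [0, 8]); the cylinder at (14, 6.5): section is a regular 16-gon, circumradius r=11 (area = (16/2)·11.000²·sin(360°/16) = 370.44 mm²); the r=8.5 cylinder at (1, 12) gives a regular 16-gon of circumradius 8.5 (constant along its height) (area = (16/2)·8.500²·sin(360°/16) = 221.19 mm²); Merging all regions: the regions partially overlap — summed areas 591.63 mm² minus the doubly-counted overlap 45.60 mm² gives 546.03 mm² — area = 546.03 mm². At z = 13.76: the cylinder is not intersected at this z (z outside [0, 8]); the r=11 cylinder at (14, 6.5) contributes a regular 16-gon of circumradius 11 (area = (16/2)·11.000²·sin(360°/16) = 370.44 mm²); the r=8.5 cylinder at (1, 12) gives a regular 16-gon of circumradius 8.5 (constant along its height) (area = (16/2)·8.500²·sin(360°/16) = 221.19 mm²); Combining (union): the regions partially overlap — summed areas 591.63 mm² minus the doubly-counted overlap 45.60 mm² gives 546.03 mm² — area = 546.03 mm². Checking containment: the cross-section at z = 13.76 is a subset of the cross-section at z = 8.64.

entirely on top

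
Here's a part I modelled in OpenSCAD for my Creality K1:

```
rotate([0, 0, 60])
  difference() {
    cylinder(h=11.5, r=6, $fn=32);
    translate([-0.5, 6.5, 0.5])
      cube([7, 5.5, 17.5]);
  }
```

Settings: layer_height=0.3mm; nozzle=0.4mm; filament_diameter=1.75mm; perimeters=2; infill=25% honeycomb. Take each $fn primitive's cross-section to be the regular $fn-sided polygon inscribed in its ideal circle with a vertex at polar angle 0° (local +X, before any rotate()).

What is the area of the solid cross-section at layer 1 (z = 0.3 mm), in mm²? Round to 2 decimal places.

112.37 mm²

At z = 0.3 mm: the r=6 cylinder contributes a regular 32-gon of circumradius 6 (area = (32/2)·6.000²·sin(360°/32) = 112.37 mm²); the cube at (-0.5, 6.5) is absent (z outside [0.5, 18]); After the difference (first − rest): none of the subtracted shapes is present at this height, so the r=6 cylinder is unchanged — area = 112.37 mm²; (rotated 60° about Z; rotation is an isometry so areas/perimeters/island counts are preserved). Overall, the cross-section is a single solid region. Net area = 112.37 mm².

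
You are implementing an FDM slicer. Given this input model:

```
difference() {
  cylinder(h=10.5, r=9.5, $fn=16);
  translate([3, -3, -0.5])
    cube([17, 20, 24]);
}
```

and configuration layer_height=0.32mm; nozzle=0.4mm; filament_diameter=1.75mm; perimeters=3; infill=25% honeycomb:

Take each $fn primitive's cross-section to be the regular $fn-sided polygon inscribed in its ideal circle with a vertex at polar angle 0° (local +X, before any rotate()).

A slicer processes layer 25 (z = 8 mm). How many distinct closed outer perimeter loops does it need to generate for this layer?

At z = 8 mm: the r=9.5 cylinder gives a regular 16-gon of circumradius 9.5 (constant along its height); the 17×20 cube at (3, -3) contributes its full rectangle; Subtracting the remaining from the first: starting from the r=9.5 cylinder, the 17×20 cube at (3, -3) partially overlaps it — only the 60.07 mm² overlap (of its 340.00 mm²) is removed, clipping the outline — 1 connected region. The result has 1 disconnected region.

1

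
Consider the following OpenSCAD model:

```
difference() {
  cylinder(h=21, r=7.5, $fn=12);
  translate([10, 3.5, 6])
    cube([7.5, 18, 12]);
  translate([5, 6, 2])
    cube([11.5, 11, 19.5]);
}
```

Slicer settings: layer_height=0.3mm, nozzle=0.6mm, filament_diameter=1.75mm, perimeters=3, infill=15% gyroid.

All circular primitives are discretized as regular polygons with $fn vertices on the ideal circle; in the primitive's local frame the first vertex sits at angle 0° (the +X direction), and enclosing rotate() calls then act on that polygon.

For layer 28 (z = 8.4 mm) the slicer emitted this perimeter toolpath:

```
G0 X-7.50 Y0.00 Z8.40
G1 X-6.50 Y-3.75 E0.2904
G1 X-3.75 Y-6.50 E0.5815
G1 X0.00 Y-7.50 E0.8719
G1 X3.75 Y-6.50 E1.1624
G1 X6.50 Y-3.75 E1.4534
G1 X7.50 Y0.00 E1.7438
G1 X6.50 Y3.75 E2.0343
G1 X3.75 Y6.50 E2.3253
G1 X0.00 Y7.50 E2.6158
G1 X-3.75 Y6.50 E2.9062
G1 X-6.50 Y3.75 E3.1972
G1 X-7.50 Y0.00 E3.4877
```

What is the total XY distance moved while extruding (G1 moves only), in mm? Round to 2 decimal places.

Sum the Euclidean lengths of each G1 segment: total = 46.60 mm.

46.60 mm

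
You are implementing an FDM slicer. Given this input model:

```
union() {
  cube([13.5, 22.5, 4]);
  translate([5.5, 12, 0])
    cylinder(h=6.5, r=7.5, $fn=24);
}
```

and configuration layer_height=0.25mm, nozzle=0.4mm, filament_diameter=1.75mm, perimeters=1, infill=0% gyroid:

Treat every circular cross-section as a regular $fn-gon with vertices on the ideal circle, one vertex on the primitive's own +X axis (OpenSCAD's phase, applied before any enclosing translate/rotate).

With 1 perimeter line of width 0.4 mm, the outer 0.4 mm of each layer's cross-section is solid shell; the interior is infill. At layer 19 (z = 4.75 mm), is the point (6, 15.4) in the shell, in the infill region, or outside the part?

At z = 4.75 mm: the cube is absent (z outside [0, 4]); the r=7.5 cylinder at (5.5, 12) contributes a regular 24-gon of circumradius 7.5; Merging all regions: only the r=7.5 cylinder at (5.5, 12) is present, so the union is just that shape — 1 connected region. Overall, the cross-section is a single solid region. The nearest boundary edge runs (7.44, 19.24)→(5.50, 19.50); distance from the point to it = 4.00 mm. The point is inside the cross-section and 4.00 mm from the nearest boundary — more than the 0.4 mm shell width (1 × 0.4), so it's in the infill interior.

infill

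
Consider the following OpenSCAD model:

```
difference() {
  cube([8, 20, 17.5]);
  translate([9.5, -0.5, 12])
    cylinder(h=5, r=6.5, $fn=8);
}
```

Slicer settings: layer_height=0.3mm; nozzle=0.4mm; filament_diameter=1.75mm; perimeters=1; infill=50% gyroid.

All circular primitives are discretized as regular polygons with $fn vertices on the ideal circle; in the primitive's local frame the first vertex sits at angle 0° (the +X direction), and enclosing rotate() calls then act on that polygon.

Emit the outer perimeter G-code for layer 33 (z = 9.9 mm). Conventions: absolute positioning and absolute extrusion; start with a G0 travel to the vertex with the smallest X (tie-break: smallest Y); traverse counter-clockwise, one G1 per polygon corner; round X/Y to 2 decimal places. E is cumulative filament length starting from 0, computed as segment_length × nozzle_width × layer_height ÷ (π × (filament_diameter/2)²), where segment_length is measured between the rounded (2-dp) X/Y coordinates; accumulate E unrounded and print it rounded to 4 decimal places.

G0 X0.00 Y0.00 Z9.90
G1 X8.00 Y0.00 E0.3991
G1 X8.00 Y20.00 E1.3969
G1 X0.00 Y20.00 E1.7960
G1 X0.00 Y0.00 E2.7939

At z = 9.9 mm: the cube is present — its section is the full 8×20 rectangle; the cylinder at (9.5, -0.5) does not reach this height (z outside [12, 17]); After the difference (first − rest): none of the subtracted shapes is present at this height, so the 8×20 cube is unchanged — 1 connected region. The outline is a single polygon with 4 vertices. Extrusion per mm of travel: 0.4 × 0.3 / (π × 0.875²) = 0.049890. Accumulating E over each segment gives final E = 2.7939.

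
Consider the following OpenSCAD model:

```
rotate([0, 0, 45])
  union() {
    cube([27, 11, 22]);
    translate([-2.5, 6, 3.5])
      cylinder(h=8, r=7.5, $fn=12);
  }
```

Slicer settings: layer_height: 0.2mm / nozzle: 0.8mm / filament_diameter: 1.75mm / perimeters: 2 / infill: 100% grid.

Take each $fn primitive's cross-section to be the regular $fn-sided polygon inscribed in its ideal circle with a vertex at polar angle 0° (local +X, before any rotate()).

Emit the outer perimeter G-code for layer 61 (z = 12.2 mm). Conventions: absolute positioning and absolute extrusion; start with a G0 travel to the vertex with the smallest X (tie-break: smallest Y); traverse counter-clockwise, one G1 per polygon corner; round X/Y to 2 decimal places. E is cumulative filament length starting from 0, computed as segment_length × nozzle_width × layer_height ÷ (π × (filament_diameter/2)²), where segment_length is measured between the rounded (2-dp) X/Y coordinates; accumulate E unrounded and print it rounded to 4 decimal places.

At z = 12.2 mm: the cube (footprint 27×11) is included at this height; the cylinder at (-2.5, 6) does not reach this height (z outside [3.5, 11.5]); Taking the union: only the 27×11 cube is present, so the union is just that shape — 1 connected region; (whole slice rotated 45° about Z — lengths, areas and connectivity unchanged). The outline is a single polygon with 4 vertices. Extrusion per mm of travel: 0.8 × 0.2 / (π × 0.875²) = 0.066520. Accumulating E over each segment gives final E = 5.0555.

G0 X-7.78 Y7.78 Z12.20
G1 X0.00 Y0.00 E0.7319
G1 X19.09 Y19.09 E2.5278
G1 X11.31 Y26.87 E3.2597
G1 X-7.78 Y7.78 E5.0555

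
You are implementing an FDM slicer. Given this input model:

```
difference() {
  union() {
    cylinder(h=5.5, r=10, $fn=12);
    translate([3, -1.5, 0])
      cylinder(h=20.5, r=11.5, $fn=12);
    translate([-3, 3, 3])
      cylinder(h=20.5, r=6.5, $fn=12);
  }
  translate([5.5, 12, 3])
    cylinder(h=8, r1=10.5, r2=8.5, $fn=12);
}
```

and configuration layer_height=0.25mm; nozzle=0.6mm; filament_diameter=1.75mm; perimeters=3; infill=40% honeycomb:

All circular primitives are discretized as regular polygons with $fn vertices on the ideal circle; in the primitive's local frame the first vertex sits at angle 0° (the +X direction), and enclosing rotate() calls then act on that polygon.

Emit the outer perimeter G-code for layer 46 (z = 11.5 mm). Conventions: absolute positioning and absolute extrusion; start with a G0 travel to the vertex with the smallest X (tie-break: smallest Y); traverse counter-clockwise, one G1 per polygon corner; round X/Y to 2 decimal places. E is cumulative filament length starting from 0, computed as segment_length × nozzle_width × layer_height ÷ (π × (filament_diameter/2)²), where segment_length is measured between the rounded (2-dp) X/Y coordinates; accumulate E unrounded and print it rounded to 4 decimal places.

At z = 11.5 mm: the cylinder is absent (z outside [0, 5.5]); the r=11.5 cylinder at (3, -1.5) gives a regular 12-gon of circumradius 11.5 (constant along its height); the r=6.5 cylinder at (-3, 3) contributes a regular 12-gon of circumradius 6.5; Taking the union: the regions partially overlap (shared area 102.47 mm²), so overlapping operands fuse into one piece — 1 connected region; the cone at (5.5, 12) is not intersected at this z (z outside [3, 11]); Subtracting the remaining from the first: none of the subtracted shapes is present at this height, so that combined region is unchanged — 1 connected region. The outline is a single polygon with 17 vertices. Extrusion per mm of travel: 0.6 × 0.25 / (π × 0.875²) = 0.062363. Accumulating E over each segment gives final E = 4.6574.

G0 X-9.50 Y3.00 Z11.50
G1 X-8.63 Y-0.25 E0.2098
G1 X-8.26 Y-0.62 E0.2424
G1 X-8.50 Y-1.50 E0.2993
G1 X-6.96 Y-7.25 E0.6706
G1 X-2.75 Y-11.46 E1.0419
G1 X3.00 Y-13.00 E1.4131
G1 X8.75 Y-11.46 E1.7843
G1 X12.96 Y-7.25 E2.1556
G1 X14.50 Y-1.50 E2.5268
G1 X12.96 Y4.25 E2.8980
G1 X8.75 Y8.46 E3.2693
G1 X3.00 Y10.00 E3.6406
G1 X-0.93 Y8.95 E3.8943
G1 X-3.00 Y9.50 E4.0278
G1 X-6.25 Y8.63 E4.2376
G1 X-8.63 Y6.25 E4.4475
G1 X-9.50 Y3.00 E4.6574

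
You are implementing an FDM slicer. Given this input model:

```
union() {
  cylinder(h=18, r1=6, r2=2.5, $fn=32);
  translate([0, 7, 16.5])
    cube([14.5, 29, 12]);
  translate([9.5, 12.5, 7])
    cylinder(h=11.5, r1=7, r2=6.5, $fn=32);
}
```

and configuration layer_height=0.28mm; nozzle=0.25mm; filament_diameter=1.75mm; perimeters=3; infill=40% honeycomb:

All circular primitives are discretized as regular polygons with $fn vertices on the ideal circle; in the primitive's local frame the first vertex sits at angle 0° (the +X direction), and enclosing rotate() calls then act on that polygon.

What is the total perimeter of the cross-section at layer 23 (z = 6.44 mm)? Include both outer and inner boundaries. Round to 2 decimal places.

29.78 mm

At z = 6.44 mm: the cone contributes a regular 32-gon of circumradius 4.748 (interpolated between r1=6 and r2=2.5 at t=0.358) (perimeter = 2·32·4.748·sin(180°/32) = 29.78 mm); the cube at (0, 7) does not reach this height (z outside [16.5, 28.5]); the cone at (9.5, 12.5) is absent (z outside [7, 18.5]); Combining (union): only the cone is present, so the union is just that shape — boundary = 29.78 mm. Overall, the cross-section is a single solid region. Total boundary length (outer) = 29.78 mm.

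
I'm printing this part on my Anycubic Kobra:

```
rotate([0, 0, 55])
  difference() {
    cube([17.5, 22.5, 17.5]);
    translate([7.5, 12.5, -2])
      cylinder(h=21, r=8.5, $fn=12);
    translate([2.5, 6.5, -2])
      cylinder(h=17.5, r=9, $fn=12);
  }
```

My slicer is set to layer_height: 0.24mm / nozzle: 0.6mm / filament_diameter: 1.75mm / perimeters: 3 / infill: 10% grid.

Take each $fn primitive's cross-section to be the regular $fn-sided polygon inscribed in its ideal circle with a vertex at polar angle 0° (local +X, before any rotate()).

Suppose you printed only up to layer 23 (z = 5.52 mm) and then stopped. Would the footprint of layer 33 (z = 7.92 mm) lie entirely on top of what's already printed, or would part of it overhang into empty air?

entirely on top

Compare the two slices. At z = 5.52: the cube (footprint 17.5×22.5) is included at this height (area 393.75 mm²); the r=8.5 cylinder at (7.5, 12.5) gives a regular 12-gon of circumradius 8.5 (constant along its height) (area = (12/2)·8.500²·sin(360°/12) = 216.75 mm²); the cylinder at (2.5, 6.5): section is a regular 12-gon, circumradius r=9 (area = (12/2)·9.000²·sin(360°/12) = 243.00 mm²); After the difference (first − rest): starting from the 17.5×22.5 cube (393.75 mm²), the r=8.5 cylinder at (7.5, 12.5) partially overlaps it — only the 213.02 mm² overlap (of its 216.75 mm²) is removed, clipping the outline; the r=9 cylinder at (2.5, 6.5) partially overlaps it — only the 52.74 mm² overlap (of its 243.00 mm²) is removed, clipping the outline — area = 127.99 mm²; (rotated 55° about Z; rotation is an isometry so areas/perimeters/island counts are preserved). At z = 7.92: the cube is present — its section is the full 17.5×22.5 rectangle (area 393.75 mm²); the r=8.5 cylinder at (7.5, 12.5) contributes a regular 12-gon of circumradius 8.5 (area = (12/2)·8.500²·sin(360°/12) = 216.75 mm²); the r=9 cylinder at (2.5, 6.5) gives a regular 12-gon of circumradius 9 (constant along its height) (area = (12/2)·9.000²·sin(360°/12) = 243.00 mm²); Taking the first minus the rest: starting from the 17.5×22.5 cube (393.75 mm²), the r=8.5 cylinder at (7.5, 12.5) partially overlaps it — only the 213.02 mm² overlap (of its 216.75 mm²) is removed, clipping the outline; the r=9 cylinder at (2.5, 6.5) partially overlaps it — only the 52.74 mm² overlap (of its 243.00 mm²) is removed, clipping the outline — area = 127.99 mm²; (rotated 55° about Z; rotation is an isometry so areas/perimeters/island counts are preserved). Checking containment: the cross-section at z = 7.92 is a subset of the cross-section at z = 5.52.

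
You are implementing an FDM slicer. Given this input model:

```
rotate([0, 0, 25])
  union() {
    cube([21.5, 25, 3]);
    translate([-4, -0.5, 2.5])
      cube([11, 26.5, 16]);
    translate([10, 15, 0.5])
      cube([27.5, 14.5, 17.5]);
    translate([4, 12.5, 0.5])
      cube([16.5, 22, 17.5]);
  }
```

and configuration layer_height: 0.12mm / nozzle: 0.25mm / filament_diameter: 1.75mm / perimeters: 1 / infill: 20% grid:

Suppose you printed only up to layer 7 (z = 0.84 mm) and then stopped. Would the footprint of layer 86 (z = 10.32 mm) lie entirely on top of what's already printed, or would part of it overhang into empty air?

part overhangs

Compare the two slices. At z = 0.84: the cube is present — its section is the full 21.5×25 rectangle (area 537.50 mm²); the cube at (-4, -0.5) does not reach this height (z outside [2.5, 18.5]); the cube at (10, 15) is present — its section is the full 27.5×14.5 rectangle (area 398.75 mm²); the 16.5×22 cube at (4, 12.5) contributes its full rectangle (area 363.00 mm²); Merging all regions: the regions partially overlap — summed areas 1299.25 mm² minus the doubly-counted overlap 368.50 mm² gives 930.75 mm² — area = 930.75 mm²; (rotated 25° about Z; rotation is an isometry so areas/perimeters/island counts are preserved). At z = 10.32: the cube does not reach this height (z outside [0, 3]); the cube at (-4, -0.5) (footprint 11×26.5) is included at this height (area 291.50 mm²); the cube at (10, 15) is present — its section is the full 27.5×14.5 rectangle (area 398.75 mm²); the cube at (4, 12.5) is present — its section is the full 16.5×22 rectangle (area 363.00 mm²); Merging all regions: the regions partially overlap — summed areas 1053.25 mm² minus the doubly-counted overlap 192.75 mm² gives 860.50 mm² — area = 860.50 mm²; (rotated 25° about Z; rotation is an isometry so areas/perimeters/island counts are preserved). Checking containment: at z = 10.32 the cross-section extends beyond the z = 0.84 cross-section by about 113.50 mm².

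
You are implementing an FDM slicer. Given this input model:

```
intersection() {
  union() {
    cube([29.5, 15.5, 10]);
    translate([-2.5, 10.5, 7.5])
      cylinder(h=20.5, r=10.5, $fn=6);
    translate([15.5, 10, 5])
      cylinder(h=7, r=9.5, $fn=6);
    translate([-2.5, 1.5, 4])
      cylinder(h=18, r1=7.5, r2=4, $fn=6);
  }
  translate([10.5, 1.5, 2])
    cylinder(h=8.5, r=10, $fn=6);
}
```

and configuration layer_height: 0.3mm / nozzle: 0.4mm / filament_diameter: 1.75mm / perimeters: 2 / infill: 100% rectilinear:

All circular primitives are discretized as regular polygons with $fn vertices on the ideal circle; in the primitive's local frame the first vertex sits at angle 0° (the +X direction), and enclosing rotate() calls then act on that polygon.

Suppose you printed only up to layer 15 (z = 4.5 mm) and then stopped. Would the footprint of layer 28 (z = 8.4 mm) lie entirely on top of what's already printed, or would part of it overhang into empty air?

entirely on top

Compare the two slices. At z = 4.5: the 29.5×15.5 cube contributes its full rectangle (area 457.25 mm²); the cylinder at (-2.5, 10.5) is not intersected at this z (z outside [7.5, 28]); the cylinder at (15.5, 10) does not reach this height (z outside [5, 12]); the cone at (-2.5, 1.5) (r1=7.5→r2=4) has section circumradius 7.403 here — a regular 6-gon (area = (6/2)·7.403²·sin(360°/6) = 142.38 mm²); Taking the union: the regions partially overlap — summed areas 599.63 mm² minus the doubly-counted overlap 26.27 mm² gives 573.36 mm² — area = 573.36 mm²; the r=10 cylinder at (10.5, 1.5) gives a regular 6-gon of circumradius 10 (constant along its height) (area = (6/2)·10.000²·sin(360°/6) = 259.81 mm²); Taking the intersection: the r=10 cylinder at (10.5, 1.5) partially overlaps that combined region; clipping to the common part keeps 161.69 mm² — area = 161.69 mm². At z = 8.4: the cube (footprint 29.5×15.5) is included at this height (area 457.25 mm²); the cylinder at (-2.5, 10.5): section is a regular 6-gon, circumradius r=10.5 (area = (6/2)·10.500²·sin(360°/6) = 286.44 mm²); the cylinder at (15.5, 10): section is a regular 6-gon, circumradius r=9.5 (area = (6/2)·9.500²·sin(360°/6) = 234.48 mm²); the cone at (-2.5, 1.5) (r1=7.5→r2=4) has section circumradius 6.644 here — a regular 6-gon (area = (6/2)·6.644²·sin(360°/6) = 114.70 mm²); Taking the union: the regions partially overlap — summed areas 1092.87 mm² minus the doubly-counted overlap 348.80 mm² gives 744.07 mm² — area = 744.07 mm²; the r=10 cylinder at (10.5, 1.5) contributes a regular 6-gon of circumradius 10 (area = (6/2)·10.000²·sin(360°/6) = 259.81 mm²); Keeping only the common overlap: the r=10 cylinder at (10.5, 1.5) partially overlaps that combined region; clipping to the common part keeps 160.19 mm² — area = 160.19 mm². Checking containment: the cross-section at z = 8.4 is a subset of the cross-section at z = 4.5.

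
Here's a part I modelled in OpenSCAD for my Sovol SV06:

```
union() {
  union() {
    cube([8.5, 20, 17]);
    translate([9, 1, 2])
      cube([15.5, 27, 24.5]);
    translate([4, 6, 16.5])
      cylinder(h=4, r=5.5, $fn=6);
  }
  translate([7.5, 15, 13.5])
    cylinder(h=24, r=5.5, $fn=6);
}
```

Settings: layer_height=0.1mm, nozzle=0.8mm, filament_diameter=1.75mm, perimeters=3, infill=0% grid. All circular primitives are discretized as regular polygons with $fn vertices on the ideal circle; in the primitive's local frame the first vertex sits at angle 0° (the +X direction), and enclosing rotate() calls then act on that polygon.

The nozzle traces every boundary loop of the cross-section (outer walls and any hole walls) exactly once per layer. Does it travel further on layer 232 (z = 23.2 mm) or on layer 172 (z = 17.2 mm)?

layer 172 (z = 17.2 mm)

Layer 232 (z = 23.2): the cube is not intersected at this z (z outside [0, 17]); the 15.5×27 cube at (9, 1) contributes its full rectangle (perimeter 85.00 mm); the cylinder at (4, 6) does not reach this height (z outside [16.5, 20.5]); Combining (union): only the 15.5×27 cube at (9, 1) is present, so the union is just that shape — boundary = 85.00 mm; the r=5.5 cylinder at (7.5, 15) contributes a regular 6-gon of circumradius 5.5 (perimeter = 2·6·5.500·sin(180°/6) = 33.00 mm); Taking the union: the regions partially overlap (shared area 25.01 mm²), so the edge portions inside another operand are dropped and the merged outline is re-measured after clipping — boundary = 94.97 mm. So its perimeter = 94.97 mm. Layer 172 (z = 17.2): the cube is absent (z outside [0, 17]); the cube at (9, 1) is present — its section is the full 15.5×27 rectangle (perimeter 85.00 mm); the r=5.5 cylinder at (4, 6) contributes a regular 6-gon of circumradius 5.5 (perimeter = 2·6·5.500·sin(180°/6) = 33.00 mm); Combining (union): the regions partially overlap (shared area 0.43 mm²), so the edge portions inside another operand are dropped and the merged outline is re-measured after clipping — boundary = 114.27 mm; the cylinder at (7.5, 15): section is a regular 6-gon, circumradius r=5.5 (perimeter = 2·6·5.500·sin(180°/6) = 33.00 mm); Taking the union: the regions partially overlap (shared area 26.22 mm²), so the edge portions inside another operand are dropped and the merged outline is re-measured after clipping — boundary (outer + 1 inner loop) = 118.42 mm. So its perimeter = 118.42 mm. Layer 172 is larger (118.42 vs 94.97 mm).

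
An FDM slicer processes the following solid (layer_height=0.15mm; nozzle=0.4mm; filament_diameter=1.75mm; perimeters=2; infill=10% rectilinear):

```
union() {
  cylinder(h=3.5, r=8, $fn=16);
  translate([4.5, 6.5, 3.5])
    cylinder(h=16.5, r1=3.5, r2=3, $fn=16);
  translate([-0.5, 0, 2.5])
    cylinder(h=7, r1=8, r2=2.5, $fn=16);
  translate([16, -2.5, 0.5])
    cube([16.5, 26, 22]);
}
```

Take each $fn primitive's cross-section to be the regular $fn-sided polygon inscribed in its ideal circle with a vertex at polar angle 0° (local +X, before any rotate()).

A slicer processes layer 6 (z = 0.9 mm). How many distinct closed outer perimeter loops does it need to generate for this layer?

At z = 0.9 mm: the r=8 cylinder contributes a regular 16-gon of circumradius 8; the cone at (4.5, 6.5) is absent (z outside [3.5, 20]); the cone at (-0.5, 0) is not intersected at this z (z outside [2.5, 9.5]); the cube at (16, -2.5) is present — its section is the full 16.5×26 rectangle; Combining (union): the 2 present regions are separate (no shared area or edge), so areas and boundary lengths simply add and each stays a separate island — 2 connected regions. The result has 2 disconnected regions.

2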